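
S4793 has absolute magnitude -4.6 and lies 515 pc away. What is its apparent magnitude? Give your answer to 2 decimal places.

m = M + 5 log₁₀(d/10 pc) = -4.6 + 5 log₁₀(515/10)
  = -4.6 + 5 × 1.712 = -4.6 + 8.56 = 3.96.

3.96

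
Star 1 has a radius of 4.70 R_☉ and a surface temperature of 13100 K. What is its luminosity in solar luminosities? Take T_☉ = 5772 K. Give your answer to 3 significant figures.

586 solar luminosities

L/L_☉ = (R/R_☉)² (T/T_☉)⁴ = (4.70)² × (13100/5772)⁴
       = 22.09 × (2.270)⁴ = 22.09 × 26.53 = 586.1.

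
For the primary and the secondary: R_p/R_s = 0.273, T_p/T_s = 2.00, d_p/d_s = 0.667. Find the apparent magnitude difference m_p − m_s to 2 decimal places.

-1.07

L_p/L_s = (0.273)²(2.00)⁴ = 1.192.
F_p/F_s = (L_p/L_s)/(d_p/d_s)² = 1.192/0.4449 = 2.680.
m_p − m_s = −2.5 log₁₀(2.680) = -1.07.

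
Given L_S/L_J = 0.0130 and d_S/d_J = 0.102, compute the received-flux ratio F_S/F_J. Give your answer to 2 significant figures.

1.2

F = L/(4πd²), so F_S/F_J = (L_S/L_J) / (d_S/d_J)²
= 0.0130 / (0.102)² = 0.0130 / 0.01040 = 1.250.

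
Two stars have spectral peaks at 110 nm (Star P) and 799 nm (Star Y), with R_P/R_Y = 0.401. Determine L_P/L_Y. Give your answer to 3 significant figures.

448

Wien's law gives T ∝ 1/λ_max, so T_P/T_Y = λ_Y/λ_P = 799/110 = 7.264.
Then L ∝ R²T⁴ gives L_P/L_Y = (0.401)² × (7.264)⁴ = 0.1608 × 2784 = 447.6.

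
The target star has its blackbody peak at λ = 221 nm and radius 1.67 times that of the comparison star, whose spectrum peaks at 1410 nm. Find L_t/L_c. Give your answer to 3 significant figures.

4.62×10^3

Wien's law gives T ∝ 1/λ_max, so T_t/T_c = λ_c/λ_t = 1410/221 = 6.380.
Then L ∝ R²T⁴ gives L_t/L_c = (1.67)² × (6.380)⁴ = 2.789 × 1657 = 4621.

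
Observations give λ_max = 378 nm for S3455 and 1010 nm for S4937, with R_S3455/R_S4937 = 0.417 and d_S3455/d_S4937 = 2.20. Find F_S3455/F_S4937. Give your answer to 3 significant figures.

Wien's law: T_S3455/T_S4937 = λ_S4937/λ_S3455 = 1010/378 = 2.672.
L_S3455/L_S4937 = (R_S3455/R_S4937)²(T_S3455/T_S4937)⁴ = (0.417)²(2.672)⁴ = 8.863.
F_S3455/F_S4937 = (L_S3455/L_S4937)/(d_S3455/d_S4937)² = 8.863/(2.20)² = 1.831.

1.83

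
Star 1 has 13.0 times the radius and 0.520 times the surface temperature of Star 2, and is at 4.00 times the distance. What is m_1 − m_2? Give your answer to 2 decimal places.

L_1/L_2 = (13.0)²(0.520)⁴ = 12.36.
F_1/F_2 = (L_1/L_2)/(d_1/d_2)² = 12.36/16.00 = 0.7723.
m_1 − m_2 = −2.5 log₁₀(0.7723) = 0.28.

0.28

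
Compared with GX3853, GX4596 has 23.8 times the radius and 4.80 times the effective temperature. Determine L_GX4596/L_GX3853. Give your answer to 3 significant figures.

From the Stefan–Boltzmann law, L ∝ R²T⁴, so
L_GX4596/L_GX3853 = (R_GX4596/R_GX3853)² (T_GX4596/T_GX3853)⁴ = (23.8)² × (4.80)⁴ = 566.4 × 530.8 = 3.007×10^5.

3.01×10^5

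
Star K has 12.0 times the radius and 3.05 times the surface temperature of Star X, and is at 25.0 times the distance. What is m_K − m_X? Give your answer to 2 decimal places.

-3.25

L_K/L_X = (12.0)²(3.05)⁴ = 1.246×10^4.
F_K/F_X = (L_K/L_X)/(d_K/d_X)² = 1.246×10^4/625.0 = 19.94.
m_K − m_X = −2.5 log₁₀(19.94) = -3.25.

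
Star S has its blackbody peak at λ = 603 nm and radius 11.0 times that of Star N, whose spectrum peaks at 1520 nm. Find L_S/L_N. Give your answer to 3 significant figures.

Wien's law gives T ∝ 1/λ_max, so T_S/T_N = λ_N/λ_S = 1520/603 = 2.521.
Then L ∝ R²T⁴ gives L_S/L_N = (11.0)² × (2.521)⁴ = 121.0 × 40.37 = 4885.

4.89×10^3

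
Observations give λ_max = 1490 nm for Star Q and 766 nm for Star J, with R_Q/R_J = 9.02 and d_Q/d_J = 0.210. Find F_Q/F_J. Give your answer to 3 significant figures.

Wien's law: T_Q/T_J = λ_J/λ_Q = 766/1490 = 0.5141.
L_Q/L_J = (R_Q/R_J)²(T_Q/T_J)⁴ = (9.02)²(0.5141)⁴ = 5.683.
F_Q/F_J = (L_Q/L_J)/(d_Q/d_J)² = 5.683/(0.210)² = 128.9.

129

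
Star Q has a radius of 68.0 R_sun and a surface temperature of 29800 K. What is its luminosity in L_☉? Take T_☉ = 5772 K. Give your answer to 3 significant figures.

3.29×10^6 L_☉

L/L_☉ = (R/R_☉)² (T/T_☉)⁴ = (68.0)² × (29800/5772)⁴
       = 4624 × (5.163)⁴ = 4624 × 710.5 = 3.285×10^6.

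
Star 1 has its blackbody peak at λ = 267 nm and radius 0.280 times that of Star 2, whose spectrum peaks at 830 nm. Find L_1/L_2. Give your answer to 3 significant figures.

Wien's law gives T ∝ 1/λ_max, so T_1/T_2 = λ_2/λ_1 = 830/267 = 3.109.
Then L ∝ R²T⁴ gives L_1/L_2 = (0.280)² × (3.109)⁴ = 0.07840 × 93.38 = 7.321.

7.32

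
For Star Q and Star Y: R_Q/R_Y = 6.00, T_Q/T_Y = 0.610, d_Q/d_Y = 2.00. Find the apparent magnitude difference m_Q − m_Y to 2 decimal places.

L_Q/L_Y = (6.00)²(0.610)⁴ = 4.985.
F_Q/F_Y = (L_Q/L_Y)/(d_Q/d_Y)² = 4.985/4.000 = 1.246.
m_Q − m_Y = −2.5 log₁₀(1.246) = -0.24.

-0.24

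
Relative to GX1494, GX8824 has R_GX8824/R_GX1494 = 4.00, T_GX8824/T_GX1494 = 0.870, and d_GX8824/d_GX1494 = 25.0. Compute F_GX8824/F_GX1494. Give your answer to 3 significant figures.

L_GX8824/L_GX1494 = (R_GX8824/R_GX1494)²(T_GX8824/T_GX1494)⁴ = (4.00)² × (0.870)⁴ = 9.166.
F_GX8824/F_GX1494 = (L_GX8824/L_GX1494)/(d_GX8824/d_GX1494)² = 9.166 / (25.0)² = 0.01467.

0.0147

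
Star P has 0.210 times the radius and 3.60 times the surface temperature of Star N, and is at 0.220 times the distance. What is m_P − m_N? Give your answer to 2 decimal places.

-5.46

L_P/L_N = (0.210)²(3.60)⁴ = 7.407.
F_P/F_N = (L_P/L_N)/(d_P/d_N)² = 7.407/0.04840 = 153.0.
m_P − m_N = −2.5 log₁₀(153.0) = -5.46.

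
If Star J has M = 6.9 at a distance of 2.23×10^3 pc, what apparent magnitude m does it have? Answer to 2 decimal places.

18.64

m = M + 5 log₁₀(d/10 pc) = 6.9 + 5 log₁₀(2.23×10^3/10)
  = 6.9 + 5 × 2.348 = 6.9 + 11.74 = 18.64.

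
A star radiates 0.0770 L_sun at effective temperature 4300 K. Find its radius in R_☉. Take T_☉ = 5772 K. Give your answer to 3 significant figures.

R/R_☉ = √(L/L_☉) / (T/T_☉)² = √(0.0770) / (0.7450)²
       = 0.2775 / 0.5550 = 0.5000.

0.500 R_☉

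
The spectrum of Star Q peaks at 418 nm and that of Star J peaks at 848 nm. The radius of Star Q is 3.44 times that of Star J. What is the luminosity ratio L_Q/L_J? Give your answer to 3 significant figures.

200

Wien's law gives T ∝ 1/λ_max, so T_Q/T_J = λ_J/λ_Q = 848/418 = 2.029.
Then L ∝ R²T⁴ gives L_Q/L_J = (3.44)² × (2.029)⁴ = 11.83 × 16.94 = 200.4.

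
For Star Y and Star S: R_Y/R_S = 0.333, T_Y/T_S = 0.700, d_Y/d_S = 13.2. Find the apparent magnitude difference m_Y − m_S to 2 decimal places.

9.54

L_Y/L_S = (0.333)²(0.700)⁴ = 0.02662.
F_Y/F_S = (L_Y/L_S)/(d_Y/d_S)² = 0.02662/174.2 = 1.528×10^-4.
m_Y − m_S = −2.5 log₁₀(1.528×10^-4) = 9.54.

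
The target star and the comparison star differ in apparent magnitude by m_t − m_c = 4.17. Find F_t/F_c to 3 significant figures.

F_t/F_c = 10^(−(m_t − m_c)/2.5) = 10^(-4.17/2.5) = 10^-1.668 = 0.02148.

0.0215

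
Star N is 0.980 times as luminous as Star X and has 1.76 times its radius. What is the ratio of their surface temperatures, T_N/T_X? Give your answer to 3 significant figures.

0.750

L ∝ R²T⁴ gives T ∝ (L/R²)^(1/4), so
T_N/T_X = (0.980 / 1.76²)^(1/4) = (0.3164)^(1/4) = 0.7500.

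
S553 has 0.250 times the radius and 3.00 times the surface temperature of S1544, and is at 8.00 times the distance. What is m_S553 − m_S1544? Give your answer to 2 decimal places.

2.75

L_S553/L_S1544 = (0.250)²(3.00)⁴ = 5.062.
F_S553/F_S1544 = (L_S553/L_S1544)/(d_S553/d_S1544)² = 5.062/64.00 = 0.07910.
m_S553 − m_S1544 = −2.5 log₁₀(0.07910) = 2.75.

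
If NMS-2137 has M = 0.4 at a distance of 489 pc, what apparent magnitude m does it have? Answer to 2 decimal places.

8.85

m = M + 5 log₁₀(d/10 pc) = 0.4 + 5 log₁₀(489/10)
  = 0.4 + 5 × 1.689 = 0.4 + 8.45 = 8.85.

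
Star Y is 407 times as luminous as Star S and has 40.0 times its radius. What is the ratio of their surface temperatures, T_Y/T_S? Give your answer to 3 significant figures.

0.710

L ∝ R²T⁴ gives T ∝ (L/R²)^(1/4), so
T_Y/T_S = (407 / 40.0²)^(1/4) = (0.2544)^(1/4) = 0.7102.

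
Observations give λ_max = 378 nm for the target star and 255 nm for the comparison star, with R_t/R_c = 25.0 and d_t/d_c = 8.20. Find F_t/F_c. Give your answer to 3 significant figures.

1.93

Wien's law: T_t/T_c = λ_c/λ_t = 255/378 = 0.6746.
L_t/L_c = (R_t/R_c)²(T_t/T_c)⁴ = (25.0)²(0.6746)⁴ = 129.4.
F_t/F_c = (L_t/L_c)/(d_t/d_c)² = 129.4/(8.20)² = 1.925.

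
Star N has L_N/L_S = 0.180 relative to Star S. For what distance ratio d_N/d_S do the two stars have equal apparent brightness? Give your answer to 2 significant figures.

0.42

Equal flux requires L_N/d_N² = L_S/d_S², so d_N/d_S = √(L_N/L_S)
= √(0.180) = 0.4243.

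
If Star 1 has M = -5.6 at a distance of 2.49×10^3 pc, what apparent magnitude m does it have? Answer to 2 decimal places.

m = M + 5 log₁₀(d/10 pc) = -5.6 + 5 log₁₀(2.49×10^3/10)
  = -5.6 + 5 × 2.396 = -5.6 + 11.98 = 6.38.

6.38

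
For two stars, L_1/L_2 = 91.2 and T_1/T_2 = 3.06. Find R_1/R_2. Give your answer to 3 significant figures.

1.02

L ∝ R²T⁴ gives R ∝ √L / T², so
R_1/R_2 = √(91.2) / (3.06)² = 9.550 / 9.364 = 1.020.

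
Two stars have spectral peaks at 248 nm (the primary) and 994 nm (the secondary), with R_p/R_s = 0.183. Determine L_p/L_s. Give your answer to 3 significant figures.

8.64

Wien's law gives T ∝ 1/λ_max, so T_p/T_s = λ_s/λ_p = 994/248 = 4.008.
Then L ∝ R²T⁴ gives L_p/L_s = (0.183)² × (4.008)⁴ = 0.03349 × 258.1 = 8.643.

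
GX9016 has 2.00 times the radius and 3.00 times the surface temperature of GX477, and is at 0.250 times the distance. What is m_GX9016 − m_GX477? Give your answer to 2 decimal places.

L_GX9016/L_GX477 = (2.00)²(3.00)⁴ = 324.0.
F_GX9016/F_GX477 = (L_GX9016/L_GX477)/(d_GX9016/d_GX477)² = 324.0/0.06250 = 5184.
m_GX9016 − m_GX477 = −2.5 log₁₀(5184) = -9.29.

-9.29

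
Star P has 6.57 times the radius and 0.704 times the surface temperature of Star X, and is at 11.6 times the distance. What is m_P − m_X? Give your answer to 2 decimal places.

L_P/L_X = (6.57)²(0.704)⁴ = 10.60.
F_P/F_X = (L_P/L_X)/(d_P/d_X)² = 10.60/134.6 = 0.07880.
m_P − m_X = −2.5 log₁₀(0.07880) = 2.76.

2.76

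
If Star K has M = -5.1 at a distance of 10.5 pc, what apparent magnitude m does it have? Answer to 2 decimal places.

-4.99

m = M + 5 log₁₀(d/10 pc) = -5.1 + 5 log₁₀(10.5/10)
  = -5.1 + 5 × 0.021 = -5.1 + 0.11 = -4.99.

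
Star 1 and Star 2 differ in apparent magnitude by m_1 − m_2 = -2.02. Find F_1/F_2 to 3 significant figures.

F_1/F_2 = 10^(−(m_1 − m_2)/2.5) = 10^(2.02/2.5) = 10^0.808 = 6.427.

6.43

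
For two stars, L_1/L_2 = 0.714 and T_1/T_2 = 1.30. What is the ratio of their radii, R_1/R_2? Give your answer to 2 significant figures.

0.50

L ∝ R²T⁴ gives R ∝ √L / T², so
R_1/R_2 = √(0.714) / (1.30)² = 0.8450 / 1.690 = 0.5000.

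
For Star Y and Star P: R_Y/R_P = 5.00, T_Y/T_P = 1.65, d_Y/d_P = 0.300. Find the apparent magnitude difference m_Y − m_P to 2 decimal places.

L_Y/L_P = (5.00)²(1.65)⁴ = 185.3.
F_Y/F_P = (L_Y/L_P)/(d_Y/d_P)² = 185.3/0.09000 = 2059.
m_Y − m_P = −2.5 log₁₀(2059) = -8.28.

-8.28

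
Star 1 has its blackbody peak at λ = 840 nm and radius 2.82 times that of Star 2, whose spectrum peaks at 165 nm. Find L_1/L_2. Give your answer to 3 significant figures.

0.0118

Wien's law gives T ∝ 1/λ_max, so T_1/T_2 = λ_2/λ_1 = 165/840 = 0.1964.
Then L ∝ R²T⁴ gives L_1/L_2 = (2.82)² × (0.1964)⁴ = 7.952 × 0.001489 = 0.01184.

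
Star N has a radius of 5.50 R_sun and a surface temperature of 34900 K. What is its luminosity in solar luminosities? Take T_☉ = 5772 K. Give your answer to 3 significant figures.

L/L_☉ = (R/R_☉)² (T/T_☉)⁴ = (5.50)² × (34900/5772)⁴
       = 30.25 × (6.046)⁴ = 30.25 × 1337 = 4.043×10^4.

4.04×10^4 solar luminosities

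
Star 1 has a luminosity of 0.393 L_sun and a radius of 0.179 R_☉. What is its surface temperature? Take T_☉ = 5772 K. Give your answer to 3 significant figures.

1.08×10^4 K

T/T_☉ = (L/L_☉)^(1/4) / (R/R_☉)^(1/2)
T = 5772 × (0.393)^(1/4) / √(0.179) = 5772 × 0.7918 / 0.4231 = 1.080×10^4 K.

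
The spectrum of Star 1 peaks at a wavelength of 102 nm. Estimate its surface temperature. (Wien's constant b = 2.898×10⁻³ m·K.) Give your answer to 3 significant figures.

2.84×10^4 K

T = b/λ_max = 2.898×10⁻³ / (102×10⁻⁹) = 2.841×10^4 K.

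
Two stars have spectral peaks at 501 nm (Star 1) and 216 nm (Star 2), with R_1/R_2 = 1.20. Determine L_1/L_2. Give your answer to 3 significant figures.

Wien's law gives T ∝ 1/λ_max, so T_1/T_2 = λ_2/λ_1 = 216/501 = 0.4311.
Then L ∝ R²T⁴ gives L_1/L_2 = (1.20)² × (0.4311)⁴ = 1.440 × 0.03455 = 0.04975.

0.0498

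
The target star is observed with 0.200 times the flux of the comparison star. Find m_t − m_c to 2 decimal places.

m_t − m_c = −2.5 log₁₀(F_t/F_c) = −2.5 log₁₀(0.200) = −2.5 × (-0.699) = 1.747.

1.75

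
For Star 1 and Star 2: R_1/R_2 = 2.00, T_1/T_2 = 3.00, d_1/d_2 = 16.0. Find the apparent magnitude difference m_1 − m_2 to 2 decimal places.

-0.26

L_1/L_2 = (2.00)²(3.00)⁴ = 324.0.
F_1/F_2 = (L_1/L_2)/(d_1/d_2)² = 324.0/256.0 = 1.266.
m_1 − m_2 = −2.5 log₁₀(1.266) = -0.26.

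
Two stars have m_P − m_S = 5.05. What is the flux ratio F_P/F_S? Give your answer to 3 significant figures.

0.00955

F_P/F_S = 10^(−(m_P − m_S)/2.5) = 10^(-5.05/2.5) = 10^-2.020 = 0.009550.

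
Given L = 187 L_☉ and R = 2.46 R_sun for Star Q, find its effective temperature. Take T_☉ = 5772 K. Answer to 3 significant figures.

1.36×10^4 K

T/T_☉ = (L/L_☉)^(1/4) / (R/R_☉)^(1/2)
T = 5772 × (187)^(1/4) / √(2.46) = 5772 × 3.698 / 1.568 = 1.361×10^4 K.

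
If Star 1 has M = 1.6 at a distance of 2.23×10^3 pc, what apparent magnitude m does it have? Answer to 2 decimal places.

13.34

m = M + 5 log₁₀(d/10 pc) = 1.6 + 5 log₁₀(2.23×10^3/10)
  = 1.6 + 5 × 2.348 = 1.6 + 11.74 = 13.34.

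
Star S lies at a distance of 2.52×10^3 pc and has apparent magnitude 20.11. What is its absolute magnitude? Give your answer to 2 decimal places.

8.10

M = m − 5 log₁₀(d/10 pc) = 20.11 − 5 log₁₀(2.52×10^3/10)
  = 20.11 − 5 × 2.401 = 20.11 − 12.01 = 8.10.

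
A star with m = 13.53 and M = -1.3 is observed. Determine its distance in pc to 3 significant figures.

m − M = 5 log₁₀(d/10 pc)
13.53 − (-1.3) = 14.83 = 5 log₁₀(d/10)
d = 10 × 10^(14.83/5) = 10 × 10^2.966 = 9247 pc.

9.25×10^3 pc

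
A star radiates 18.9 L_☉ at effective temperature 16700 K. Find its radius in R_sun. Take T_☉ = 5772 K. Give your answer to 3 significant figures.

0.519 R_sun

R/R_☉ = √(L/L_☉) / (T/T_☉)² = √(18.9) / (2.893)²
       = 4.347 / 8.371 = 0.5193.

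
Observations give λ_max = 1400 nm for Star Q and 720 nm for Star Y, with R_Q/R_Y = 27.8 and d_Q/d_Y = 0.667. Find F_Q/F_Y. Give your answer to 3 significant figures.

Wien's law: T_Q/T_Y = λ_Y/λ_Q = 720/1400 = 0.5143.
L_Q/L_Y = (R_Q/R_Y)²(T_Q/T_Y)⁴ = (27.8)²(0.5143)⁴ = 54.06.
F_Q/F_Y = (L_Q/L_Y)/(d_Q/d_Y)² = 54.06/(0.667)² = 121.5.

122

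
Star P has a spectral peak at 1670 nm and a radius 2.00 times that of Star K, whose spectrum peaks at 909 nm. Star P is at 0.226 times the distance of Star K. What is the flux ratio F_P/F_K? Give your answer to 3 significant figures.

6.87

Wien's law: T_P/T_K = λ_K/λ_P = 909/1670 = 0.5443.
L_P/L_K = (R_P/R_K)²(T_P/T_K)⁴ = (2.00)²(0.5443)⁴ = 0.3511.
F_P/F_K = (L_P/L_K)/(d_P/d_K)² = 0.3511/(0.226)² = 6.874.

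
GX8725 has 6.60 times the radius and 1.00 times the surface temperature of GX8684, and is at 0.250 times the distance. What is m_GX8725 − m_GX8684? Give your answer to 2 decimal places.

-7.11

L_GX8725/L_GX8684 = (6.60)²(1.00)⁴ = 43.56.
F_GX8725/F_GX8684 = (L_GX8725/L_GX8684)/(d_GX8725/d_GX8684)² = 43.56/0.06250 = 697.0.
m_GX8725 − m_GX8684 = −2.5 log₁₀(697.0) = -7.11.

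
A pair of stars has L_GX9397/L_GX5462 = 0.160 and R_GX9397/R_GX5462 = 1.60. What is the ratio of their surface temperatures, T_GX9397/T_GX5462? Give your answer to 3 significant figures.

L ∝ R²T⁴ gives T ∝ (L/R²)^(1/4), so
T_GX9397/T_GX5462 = (0.160 / 1.60²)^(1/4) = (0.06250)^(1/4) = 0.5000.

0.500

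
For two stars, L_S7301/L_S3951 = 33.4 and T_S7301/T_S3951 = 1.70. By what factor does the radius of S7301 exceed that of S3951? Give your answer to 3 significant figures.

2.00

L ∝ R²T⁴ gives R ∝ √L / T², so
R_S7301/R_S3951 = √(33.4) / (1.70)² = 5.779 / 2.890 = 2.000.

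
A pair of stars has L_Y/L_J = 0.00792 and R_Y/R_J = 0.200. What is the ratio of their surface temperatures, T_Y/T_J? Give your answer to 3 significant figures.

0.667

L ∝ R²T⁴ gives T ∝ (L/R²)^(1/4), so
T_Y/T_J = (0.00792 / 0.200²)^(1/4) = (0.1980)^(1/4) = 0.6671.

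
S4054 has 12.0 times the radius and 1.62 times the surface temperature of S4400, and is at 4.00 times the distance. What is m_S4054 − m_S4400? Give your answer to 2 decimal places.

L_S4054/L_S4400 = (12.0)²(1.62)⁴ = 991.8.
F_S4054/F_S4400 = (L_S4054/L_S4400)/(d_S4054/d_S4400)² = 991.8/16.00 = 61.99.
m_S4054 − m_S4400 = −2.5 log₁₀(61.99) = -4.48.

-4.48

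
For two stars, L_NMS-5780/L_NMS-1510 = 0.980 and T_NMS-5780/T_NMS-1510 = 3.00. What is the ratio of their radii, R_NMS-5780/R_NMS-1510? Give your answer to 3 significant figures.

L ∝ R²T⁴ gives R ∝ √L / T², so
R_NMS-5780/R_NMS-1510 = √(0.980) / (3.00)² = 0.9899 / 9.000 = 0.1100.

0.110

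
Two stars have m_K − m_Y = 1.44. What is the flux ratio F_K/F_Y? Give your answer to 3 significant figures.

0.265

F_K/F_Y = 10^(−(m_K − m_Y)/2.5) = 10^(-1.44/2.5) = 10^-0.576 = 0.2655.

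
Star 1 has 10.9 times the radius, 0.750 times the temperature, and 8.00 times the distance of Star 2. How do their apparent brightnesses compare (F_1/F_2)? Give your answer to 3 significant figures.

L_1/L_2 = (R_1/R_2)²(T_1/T_2)⁴ = (10.9)² × (0.750)⁴ = 37.59.
F_1/F_2 = (L_1/L_2)/(d_1/d_2)² = 37.59 / (8.00)² = 0.5874.

0.587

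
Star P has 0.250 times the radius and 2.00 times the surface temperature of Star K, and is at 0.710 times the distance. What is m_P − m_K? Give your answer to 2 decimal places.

L_P/L_K = (0.250)²(2.00)⁴ = 1.000.
F_P/F_K = (L_P/L_K)/(d_P/d_K)² = 1.000/0.5041 = 1.984.
m_P − m_K = −2.5 log₁₀(1.984) = -0.74.

-0.74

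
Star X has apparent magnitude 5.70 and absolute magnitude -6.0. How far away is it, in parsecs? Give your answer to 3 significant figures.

2.19×10^3 pc

m − M = 5 log₁₀(d/10 pc)
5.70 − (-6.0) = 11.70 = 5 log₁₀(d/10)
d = 10 × 10^(11.70/5) = 10 × 10^2.340 = 2188 pc.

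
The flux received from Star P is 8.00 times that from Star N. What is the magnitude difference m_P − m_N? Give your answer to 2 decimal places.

m_P − m_N = −2.5 log₁₀(F_P/F_N) = −2.5 log₁₀(8.00) = −2.5 × (0.903) = -2.258.

-2.26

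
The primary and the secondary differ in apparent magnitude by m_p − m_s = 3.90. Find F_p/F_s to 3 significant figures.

F_p/F_s = 10^(−(m_p − m_s)/2.5) = 10^(-3.90/2.5) = 10^-1.560 = 0.02754.

0.0275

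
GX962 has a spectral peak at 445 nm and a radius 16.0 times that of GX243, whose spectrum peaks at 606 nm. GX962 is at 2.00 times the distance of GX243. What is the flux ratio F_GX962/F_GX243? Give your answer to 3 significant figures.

220

Wien's law: T_GX962/T_GX243 = λ_GX243/λ_GX962 = 606/445 = 1.362.
L_GX962/L_GX243 = (R_GX962/R_GX243)²(T_GX962/T_GX243)⁴ = (16.0)²(1.362)⁴ = 880.4.
F_GX962/F_GX243 = (L_GX962/L_GX243)/(d_GX962/d_GX243)² = 880.4/(2.00)² = 220.1.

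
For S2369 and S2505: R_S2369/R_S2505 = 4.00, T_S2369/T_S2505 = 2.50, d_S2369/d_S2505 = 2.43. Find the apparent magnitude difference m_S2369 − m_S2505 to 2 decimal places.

L_S2369/L_S2505 = (4.00)²(2.50)⁴ = 625.0.
F_S2369/F_S2505 = (L_S2369/L_S2505)/(d_S2369/d_S2505)² = 625.0/5.905 = 105.8.
m_S2369 − m_S2505 = −2.5 log₁₀(105.8) = -5.06.

-5.06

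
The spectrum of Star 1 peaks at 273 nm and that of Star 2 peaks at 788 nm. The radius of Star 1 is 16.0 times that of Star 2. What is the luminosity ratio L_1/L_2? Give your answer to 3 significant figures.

Wien's law gives T ∝ 1/λ_max, so T_1/T_2 = λ_2/λ_1 = 788/273 = 2.886.
Then L ∝ R²T⁴ gives L_1/L_2 = (16.0)² × (2.886)⁴ = 256.0 × 69.42 = 1.777×10^4.

1.78×10^4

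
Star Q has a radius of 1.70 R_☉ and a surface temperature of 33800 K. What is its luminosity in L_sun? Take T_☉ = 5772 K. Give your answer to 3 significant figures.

3.40×10^3 L_sun

L/L_☉ = (R/R_☉)² (T/T_☉)⁴ = (1.70)² × (33800/5772)⁴
       = 2.890 × (5.856)⁴ = 2.890 × 1176 = 3398.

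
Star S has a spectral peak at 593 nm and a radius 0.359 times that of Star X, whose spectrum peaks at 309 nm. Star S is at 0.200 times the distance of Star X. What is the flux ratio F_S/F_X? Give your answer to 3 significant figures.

0.238

Wien's law: T_S/T_X = λ_X/λ_S = 309/593 = 0.5211.
L_S/L_X = (R_S/R_X)²(T_S/T_X)⁴ = (0.359)²(0.5211)⁴ = 0.009502.
F_S/F_X = (L_S/L_X)/(d_S/d_X)² = 0.009502/(0.200)² = 0.2375.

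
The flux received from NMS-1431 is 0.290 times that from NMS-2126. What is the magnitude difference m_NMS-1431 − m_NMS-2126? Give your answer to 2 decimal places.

m_NMS-1431 − m_NMS-2126 = −2.5 log₁₀(F_NMS-1431/F_NMS-2126) = −2.5 log₁₀(0.290) = −2.5 × (-0.538) = 1.344.

1.34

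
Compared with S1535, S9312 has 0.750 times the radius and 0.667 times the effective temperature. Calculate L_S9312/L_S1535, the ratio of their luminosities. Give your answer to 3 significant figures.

0.111

From the Stefan–Boltzmann law, L ∝ R²T⁴, so
L_S9312/L_S1535 = (R_S9312/R_S1535)² (T_S9312/T_S1535)⁴ = (0.750)² × (0.667)⁴ = 0.5625 × 0.1979 = 0.1113.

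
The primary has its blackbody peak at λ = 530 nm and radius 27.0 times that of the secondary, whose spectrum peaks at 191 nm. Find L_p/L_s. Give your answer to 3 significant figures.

12.3

Wien's law gives T ∝ 1/λ_max, so T_p/T_s = λ_s/λ_p = 191/530 = 0.3604.
Then L ∝ R²T⁴ gives L_p/L_s = (27.0)² × (0.3604)⁴ = 729.0 × 0.01687 = 12.30.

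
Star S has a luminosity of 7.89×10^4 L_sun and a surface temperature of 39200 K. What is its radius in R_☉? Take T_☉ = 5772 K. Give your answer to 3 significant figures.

6.09 R_☉

R/R_☉ = √(L/L_☉) / (T/T_☉)² = √(7.89×10^4) / (6.791)²
       = 280.9 / 46.12 = 6.090.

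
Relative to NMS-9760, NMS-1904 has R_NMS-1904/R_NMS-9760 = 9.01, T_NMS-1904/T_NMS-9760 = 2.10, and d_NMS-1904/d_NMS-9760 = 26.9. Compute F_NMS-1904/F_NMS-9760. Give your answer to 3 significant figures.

2.18

L_NMS-1904/L_NMS-9760 = (R_NMS-1904/R_NMS-9760)²(T_NMS-1904/T_NMS-9760)⁴ = (9.01)² × (2.10)⁴ = 1579.
F_NMS-1904/F_NMS-9760 = (L_NMS-1904/L_NMS-9760)/(d_NMS-1904/d_NMS-9760)² = 1579 / (26.9)² = 2.182.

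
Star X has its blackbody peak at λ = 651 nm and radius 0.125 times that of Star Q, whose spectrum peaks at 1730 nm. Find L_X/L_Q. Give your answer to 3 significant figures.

0.779

Wien's law gives T ∝ 1/λ_max, so T_X/T_Q = λ_Q/λ_X = 1730/651 = 2.657.
Then L ∝ R²T⁴ gives L_X/L_Q = (0.125)² × (2.657)⁴ = 0.01562 × 49.87 = 0.7793.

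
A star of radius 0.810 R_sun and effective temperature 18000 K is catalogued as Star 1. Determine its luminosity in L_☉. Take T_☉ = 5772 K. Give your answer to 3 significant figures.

62.1 L_☉

L/L_☉ = (R/R_☉)² (T/T_☉)⁴ = (0.810)² × (18000/5772)⁴
       = 0.6561 × (3.119)⁴ = 0.6561 × 94.58 = 62.05.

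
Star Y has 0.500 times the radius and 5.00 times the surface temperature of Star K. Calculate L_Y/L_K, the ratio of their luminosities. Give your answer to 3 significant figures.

156

From the Stefan–Boltzmann law, L ∝ R²T⁴, so
L_Y/L_K = (R_Y/R_K)² (T_Y/T_K)⁴ = (0.500)² × (5.00)⁴ = 0.2500 × 625.0 = 156.2.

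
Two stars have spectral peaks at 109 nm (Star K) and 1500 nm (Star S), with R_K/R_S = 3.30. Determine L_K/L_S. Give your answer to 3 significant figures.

Wien's law gives T ∝ 1/λ_max, so T_K/T_S = λ_S/λ_K = 1500/109 = 13.76.
Then L ∝ R²T⁴ gives L_K/L_S = (3.30)² × (13.76)⁴ = 10.89 × 3.586×10^4 = 3.906×10^5.

3.91×10^5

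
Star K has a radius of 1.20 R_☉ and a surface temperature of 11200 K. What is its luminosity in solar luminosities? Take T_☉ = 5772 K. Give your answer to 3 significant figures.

20.4 solar luminosities

L/L_☉ = (R/R_☉)² (T/T_☉)⁴ = (1.20)² × (11200/5772)⁴
       = 1.440 × (1.940)⁴ = 1.440 × 14.18 = 20.41.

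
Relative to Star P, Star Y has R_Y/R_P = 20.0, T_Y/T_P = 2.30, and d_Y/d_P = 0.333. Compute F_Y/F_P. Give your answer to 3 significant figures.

L_Y/L_P = (R_Y/R_P)²(T_Y/T_P)⁴ = (20.0)² × (2.30)⁴ = 1.119×10^4.
F_Y/F_P = (L_Y/L_P)/(d_Y/d_P)² = 1.119×10^4 / (0.333)² = 1.009×10^5.

1.01×10^5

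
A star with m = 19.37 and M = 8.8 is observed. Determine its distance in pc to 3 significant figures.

1.30×10^3 pc

m − M = 5 log₁₀(d/10 pc)
19.37 − (8.8) = 10.57 = 5 log₁₀(d/10)
d = 10 × 10^(10.57/5) = 10 × 10^2.114 = 1300 pc.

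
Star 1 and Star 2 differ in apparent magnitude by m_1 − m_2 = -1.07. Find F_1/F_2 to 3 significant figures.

F_1/F_2 = 10^(−(m_1 − m_2)/2.5) = 10^(1.07/2.5) = 10^0.428 = 2.679.

2.68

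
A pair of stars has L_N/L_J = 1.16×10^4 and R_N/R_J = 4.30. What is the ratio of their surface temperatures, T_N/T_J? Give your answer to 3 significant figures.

L ∝ R²T⁴ gives T ∝ (L/R²)^(1/4), so
T_N/T_J = (1.16×10^4 / 4.30²)^(1/4) = (627.4)^(1/4) = 5.005.

5.00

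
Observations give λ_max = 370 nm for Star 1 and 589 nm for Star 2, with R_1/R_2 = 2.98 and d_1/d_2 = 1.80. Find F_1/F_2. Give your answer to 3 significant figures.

17.6

Wien's law: T_1/T_2 = λ_2/λ_1 = 589/370 = 1.592.
L_1/L_2 = (R_1/R_2)²(T_1/T_2)⁴ = (2.98)²(1.592)⁴ = 57.03.
F_1/F_2 = (L_1/L_2)/(d_1/d_2)² = 57.03/(1.80)² = 17.60.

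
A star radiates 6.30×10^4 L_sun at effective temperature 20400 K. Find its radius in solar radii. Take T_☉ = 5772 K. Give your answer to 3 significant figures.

20.1 solar radii

R/R_☉ = √(L/L_☉) / (T/T_☉)² = √(6.30×10^4) / (3.534)²
       = 251.0 / 12.49 = 20.09.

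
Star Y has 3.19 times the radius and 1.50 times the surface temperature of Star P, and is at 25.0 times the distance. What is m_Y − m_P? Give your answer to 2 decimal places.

2.71

L_Y/L_P = (3.19)²(1.50)⁴ = 51.52.
F_Y/F_P = (L_Y/L_P)/(d_Y/d_P)² = 51.52/625.0 = 0.08243.
m_Y − m_P = −2.5 log₁₀(0.08243) = 2.71.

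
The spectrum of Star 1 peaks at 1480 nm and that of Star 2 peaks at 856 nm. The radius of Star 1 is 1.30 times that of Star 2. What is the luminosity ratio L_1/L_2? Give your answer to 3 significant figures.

Wien's law gives T ∝ 1/λ_max, so T_1/T_2 = λ_2/λ_1 = 856/1480 = 0.5784.
Then L ∝ R²T⁴ gives L_1/L_2 = (1.30)² × (0.5784)⁴ = 1.690 × 0.1119 = 0.1891.

0.189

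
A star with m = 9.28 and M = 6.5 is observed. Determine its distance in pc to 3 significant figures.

m − M = 5 log₁₀(d/10 pc)
9.28 − (6.5) = 2.78 = 5 log₁₀(d/10)
d = 10 × 10^(2.78/5) = 10 × 10^0.556 = 35.97 pc.

36.0 pc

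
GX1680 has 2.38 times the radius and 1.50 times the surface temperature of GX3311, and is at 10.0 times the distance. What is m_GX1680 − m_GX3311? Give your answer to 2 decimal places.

1.36

L_GX1680/L_GX3311 = (2.38)²(1.50)⁴ = 28.68.
F_GX1680/F_GX3311 = (L_GX1680/L_GX3311)/(d_GX1680/d_GX3311)² = 28.68/100.0 = 0.2868.
m_GX1680 − m_GX3311 = −2.5 log₁₀(0.2868) = 1.36.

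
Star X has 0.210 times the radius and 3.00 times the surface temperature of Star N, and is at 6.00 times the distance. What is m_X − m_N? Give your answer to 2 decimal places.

2.51

L_X/L_N = (0.210)²(3.00)⁴ = 3.572.
F_X/F_N = (L_X/L_N)/(d_X/d_N)² = 3.572/36.00 = 0.09922.
m_X − m_N = −2.5 log₁₀(0.09922) = 2.51.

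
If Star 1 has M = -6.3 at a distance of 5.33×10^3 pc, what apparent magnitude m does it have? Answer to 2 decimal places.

m = M + 5 log₁₀(d/10 pc) = -6.3 + 5 log₁₀(5.33×10^3/10)
  = -6.3 + 5 × 2.727 = -6.3 + 13.63 = 7.33.

7.33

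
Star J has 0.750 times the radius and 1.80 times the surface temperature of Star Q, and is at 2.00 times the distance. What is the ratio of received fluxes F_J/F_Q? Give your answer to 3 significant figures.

1.48

L_J/L_Q = (R_J/R_Q)²(T_J/T_Q)⁴ = (0.750)² × (1.80)⁴ = 5.905.
F_J/F_Q = (L_J/L_Q)/(d_J/d_Q)² = 5.905 / (2.00)² = 1.476.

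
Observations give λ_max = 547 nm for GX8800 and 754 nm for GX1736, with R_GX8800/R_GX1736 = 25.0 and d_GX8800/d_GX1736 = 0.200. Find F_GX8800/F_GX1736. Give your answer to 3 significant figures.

Wien's law: T_GX8800/T_GX1736 = λ_GX1736/λ_GX8800 = 754/547 = 1.378.
L_GX8800/L_GX1736 = (R_GX8800/R_GX1736)²(T_GX8800/T_GX1736)⁴ = (25.0)²(1.378)⁴ = 2256.
F_GX8800/F_GX1736 = (L_GX8800/L_GX1736)/(d_GX8800/d_GX1736)² = 2256/(0.200)² = 5.641×10^4.

5.64×10^4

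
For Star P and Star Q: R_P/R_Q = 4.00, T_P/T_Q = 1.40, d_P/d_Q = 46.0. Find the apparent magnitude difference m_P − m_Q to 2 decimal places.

L_P/L_Q = (4.00)²(1.40)⁴ = 61.47.
F_P/F_Q = (L_P/L_Q)/(d_P/d_Q)² = 61.47/2116 = 0.02905.
m_P − m_Q = −2.5 log₁₀(0.02905) = 3.84.

3.84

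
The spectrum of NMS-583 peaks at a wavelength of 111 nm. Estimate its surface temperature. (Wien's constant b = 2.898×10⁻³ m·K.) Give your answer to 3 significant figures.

2.61×10^4 K

T = b/λ_max = 2.898×10⁻³ / (111×10⁻⁹) = 2.611×10^4 K.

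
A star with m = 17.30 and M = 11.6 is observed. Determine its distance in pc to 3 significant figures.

m − M = 5 log₁₀(d/10 pc)
17.30 − (11.6) = 5.70 = 5 log₁₀(d/10)
d = 10 × 10^(5.70/5) = 10 × 10^1.140 = 138.0 pc.

138 pc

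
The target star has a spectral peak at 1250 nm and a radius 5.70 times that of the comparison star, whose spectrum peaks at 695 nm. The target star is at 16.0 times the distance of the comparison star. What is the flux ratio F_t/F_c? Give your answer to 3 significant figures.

Wien's law: T_t/T_c = λ_c/λ_t = 695/1250 = 0.5560.
L_t/L_c = (R_t/R_c)²(T_t/T_c)⁴ = (5.70)²(0.5560)⁴ = 3.105.
F_t/F_c = (L_t/L_c)/(d_t/d_c)² = 3.105/(16.0)² = 0.01213.

0.0121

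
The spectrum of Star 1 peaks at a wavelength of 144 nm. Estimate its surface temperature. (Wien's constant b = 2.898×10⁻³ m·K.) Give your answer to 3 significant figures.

2.01×10^4 K

T = b/λ_max = 2.898×10⁻³ / (144×10⁻⁹) = 2.012×10^4 K.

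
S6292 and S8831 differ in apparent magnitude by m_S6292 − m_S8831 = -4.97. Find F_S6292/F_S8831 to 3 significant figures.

97.3

F_S6292/F_S8831 = 10^(−(m_S6292 − m_S8831)/2.5) = 10^(4.97/2.5) = 10^1.988 = 97.27.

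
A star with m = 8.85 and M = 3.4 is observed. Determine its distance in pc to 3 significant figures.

123 pc

m − M = 5 log₁₀(d/10 pc)
8.85 − (3.4) = 5.45 = 5 log₁₀(d/10)
d = 10 × 10^(5.45/5) = 10 × 10^1.090 = 123.0 pc.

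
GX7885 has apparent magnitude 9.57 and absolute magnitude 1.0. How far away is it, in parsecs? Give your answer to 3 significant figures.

518 pc

m − M = 5 log₁₀(d/10 pc)
9.57 − (1.0) = 8.57 = 5 log₁₀(d/10)
d = 10 × 10^(8.57/5) = 10 × 10^1.714 = 517.6 pc.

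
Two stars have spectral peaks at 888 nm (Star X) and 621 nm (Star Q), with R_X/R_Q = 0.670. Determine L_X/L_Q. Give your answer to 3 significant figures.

Wien's law gives T ∝ 1/λ_max, so T_X/T_Q = λ_Q/λ_X = 621/888 = 0.6993.
Then L ∝ R²T⁴ gives L_X/L_Q = (0.670)² × (0.6993)⁴ = 0.4489 × 0.2392 = 0.1074.

0.107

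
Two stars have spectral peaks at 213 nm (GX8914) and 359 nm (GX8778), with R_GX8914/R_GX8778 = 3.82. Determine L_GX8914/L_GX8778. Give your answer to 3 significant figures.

118

Wien's law gives T ∝ 1/λ_max, so T_GX8914/T_GX8778 = λ_GX8778/λ_GX8914 = 359/213 = 1.685.
Then L ∝ R²T⁴ gives L_GX8914/L_GX8778 = (3.82)² × (1.685)⁴ = 14.59 × 8.070 = 117.8.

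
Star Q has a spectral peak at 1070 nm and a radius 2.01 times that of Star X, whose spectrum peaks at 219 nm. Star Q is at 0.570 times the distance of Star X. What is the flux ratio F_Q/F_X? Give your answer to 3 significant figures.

Wien's law: T_Q/T_X = λ_X/λ_Q = 219/1070 = 0.2047.
L_Q/L_X = (R_Q/R_X)²(T_Q/T_X)⁴ = (2.01)²(0.2047)⁴ = 0.007090.
F_Q/F_X = (L_Q/L_X)/(d_Q/d_X)² = 0.007090/(0.570)² = 0.02182.

0.0218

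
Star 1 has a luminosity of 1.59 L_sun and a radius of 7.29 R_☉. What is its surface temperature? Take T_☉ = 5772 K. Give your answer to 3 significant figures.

2.40×10^3 K

T/T_☉ = (L/L_☉)^(1/4) / (R/R_☉)^(1/2)
T = 5772 × (1.59)^(1/4) / √(7.29) = 5772 × 1.123 / 2.700 = 2401 K.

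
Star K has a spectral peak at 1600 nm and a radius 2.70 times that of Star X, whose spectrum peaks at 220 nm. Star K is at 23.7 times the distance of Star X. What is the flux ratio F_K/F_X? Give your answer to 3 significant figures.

Wien's law: T_K/T_X = λ_X/λ_K = 220/1600 = 0.1375.
L_K/L_X = (R_K/R_X)²(T_K/T_X)⁴ = (2.70)²(0.1375)⁴ = 0.002606.
F_K/F_X = (L_K/L_X)/(d_K/d_X)² = 0.002606/(23.7)² = 4.639×10^-6.

4.64×10^-6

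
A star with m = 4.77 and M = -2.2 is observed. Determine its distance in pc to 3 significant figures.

m − M = 5 log₁₀(d/10 pc)
4.77 − (-2.2) = 6.97 = 5 log₁₀(d/10)
d = 10 × 10^(6.97/5) = 10 × 10^1.394 = 247.7 pc.

248 pc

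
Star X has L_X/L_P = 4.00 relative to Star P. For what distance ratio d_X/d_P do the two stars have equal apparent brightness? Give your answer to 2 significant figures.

2.0

Equal flux requires L_X/d_X² = L_P/d_P², so d_X/d_P = √(L_X/L_P)
= √(4.00) = 2.000.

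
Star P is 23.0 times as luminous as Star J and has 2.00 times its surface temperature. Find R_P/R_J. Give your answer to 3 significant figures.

L ∝ R²T⁴ gives R ∝ √L / T², so
R_P/R_J = √(23.0) / (2.00)² = 4.796 / 4.000 = 1.199.

1.20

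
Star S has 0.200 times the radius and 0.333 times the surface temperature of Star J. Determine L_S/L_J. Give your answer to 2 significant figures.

From the Stefan–Boltzmann law, L ∝ R²T⁴, so
L_S/L_J = (R_S/R_J)² (T_S/T_J)⁴ = (0.200)² × (0.333)⁴ = 0.04000 × 0.01230 = 4.919×10^-4.

4.9×10^-4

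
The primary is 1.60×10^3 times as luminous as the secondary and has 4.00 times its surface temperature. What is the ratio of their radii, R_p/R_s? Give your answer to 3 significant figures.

2.50

L ∝ R²T⁴ gives R ∝ √L / T², so
R_p/R_s = √(1.60×10^3) / (4.00)² = 40.00 / 16.00 = 2.500.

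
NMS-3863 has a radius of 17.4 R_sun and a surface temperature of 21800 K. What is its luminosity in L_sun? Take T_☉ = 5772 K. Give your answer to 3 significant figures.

6.16×10^4 L_sun

L/L_☉ = (R/R_☉)² (T/T_☉)⁴ = (17.4)² × (21800/5772)⁴
       = 302.8 × (3.777)⁴ = 302.8 × 203.5 = 6.161×10^4.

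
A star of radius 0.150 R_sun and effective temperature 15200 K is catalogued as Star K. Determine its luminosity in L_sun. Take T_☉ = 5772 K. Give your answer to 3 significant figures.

1.08 L_sun

L/L_☉ = (R/R_☉)² (T/T_☉)⁴ = (0.150)² × (15200/5772)⁴
       = 0.02250 × (2.633)⁴ = 0.02250 × 48.09 = 1.082.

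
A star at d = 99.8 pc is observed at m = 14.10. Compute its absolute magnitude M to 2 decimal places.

9.10

M = m − 5 log₁₀(d/10 pc) = 14.10 − 5 log₁₀(99.8/10)
  = 14.10 − 5 × 0.999 = 14.10 − 5.00 = 9.10.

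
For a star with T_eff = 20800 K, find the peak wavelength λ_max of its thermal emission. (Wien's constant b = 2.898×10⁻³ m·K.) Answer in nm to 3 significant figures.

λ_max = b/T = 2.898×10⁻³ / 20800 = 1.39×10^-7 m = 139.3 nm.

139 nm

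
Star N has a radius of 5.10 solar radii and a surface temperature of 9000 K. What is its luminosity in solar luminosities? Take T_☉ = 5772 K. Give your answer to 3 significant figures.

154 solar luminosities

L/L_☉ = (R/R_☉)² (T/T_☉)⁴ = (5.10)² × (9000/5772)⁴
       = 26.01 × (1.559)⁴ = 26.01 × 5.911 = 153.7.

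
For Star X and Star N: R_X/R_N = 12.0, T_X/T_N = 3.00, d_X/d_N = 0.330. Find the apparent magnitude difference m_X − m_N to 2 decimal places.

L_X/L_N = (12.0)²(3.00)⁴ = 1.166×10^4.
F_X/F_N = (L_X/L_N)/(d_X/d_N)² = 1.166×10^4/0.1089 = 1.071×10^5.
m_X − m_N = −2.5 log₁₀(1.071×10^5) = -12.57.

-12.57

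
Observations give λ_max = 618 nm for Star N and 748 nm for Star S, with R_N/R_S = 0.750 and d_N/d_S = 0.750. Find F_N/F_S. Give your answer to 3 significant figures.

2.15

Wien's law: T_N/T_S = λ_S/λ_N = 748/618 = 1.210.
L_N/L_S = (R_N/R_S)²(T_N/T_S)⁴ = (0.750)²(1.210)⁴ = 1.207.
F_N/F_S = (L_N/L_S)/(d_N/d_S)² = 1.207/(0.750)² = 2.146.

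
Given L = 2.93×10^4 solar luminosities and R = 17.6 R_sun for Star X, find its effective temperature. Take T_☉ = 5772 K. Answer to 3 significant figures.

1.80×10^4 K

T/T_☉ = (L/L_☉)^(1/4) / (R/R_☉)^(1/2)
T = 5772 × (2.93×10^4)^(1/4) / √(17.6) = 5772 × 13.08 / 4.195 = 1.800×10^4 K.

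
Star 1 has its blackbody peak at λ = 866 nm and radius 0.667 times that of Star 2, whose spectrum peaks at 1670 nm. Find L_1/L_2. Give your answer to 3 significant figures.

6.15

Wien's law gives T ∝ 1/λ_max, so T_1/T_2 = λ_2/λ_1 = 1670/866 = 1.928.
Then L ∝ R²T⁴ gives L_1/L_2 = (0.667)² × (1.928)⁴ = 0.4449 × 13.83 = 6.152.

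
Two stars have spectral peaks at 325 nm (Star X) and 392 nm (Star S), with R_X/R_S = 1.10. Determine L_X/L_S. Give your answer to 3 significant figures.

2.56

Wien's law gives T ∝ 1/λ_max, so T_X/T_S = λ_S/λ_X = 392/325 = 1.206.
Then L ∝ R²T⁴ gives L_X/L_S = (1.10)² × (1.206)⁴ = 1.210 × 2.116 = 2.561.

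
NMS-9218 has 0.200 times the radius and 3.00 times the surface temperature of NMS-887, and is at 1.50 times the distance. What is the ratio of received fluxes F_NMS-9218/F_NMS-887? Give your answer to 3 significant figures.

L_NMS-9218/L_NMS-887 = (R_NMS-9218/R_NMS-887)²(T_NMS-9218/T_NMS-887)⁴ = (0.200)² × (3.00)⁴ = 3.240.
F_NMS-9218/F_NMS-887 = (L_NMS-9218/L_NMS-887)/(d_NMS-9218/d_NMS-887)² = 3.240 / (1.50)² = 1.440.

1.44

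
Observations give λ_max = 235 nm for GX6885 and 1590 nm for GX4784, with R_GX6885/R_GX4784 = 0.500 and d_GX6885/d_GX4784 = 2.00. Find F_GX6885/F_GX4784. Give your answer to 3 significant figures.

131

Wien's law: T_GX6885/T_GX4784 = λ_GX4784/λ_GX6885 = 1590/235 = 6.766.
L_GX6885/L_GX4784 = (R_GX6885/R_GX4784)²(T_GX6885/T_GX4784)⁴ = (0.500)²(6.766)⁴ = 523.9.
F_GX6885/F_GX4784 = (L_GX6885/L_GX4784)/(d_GX6885/d_GX4784)² = 523.9/(2.00)² = 131.0.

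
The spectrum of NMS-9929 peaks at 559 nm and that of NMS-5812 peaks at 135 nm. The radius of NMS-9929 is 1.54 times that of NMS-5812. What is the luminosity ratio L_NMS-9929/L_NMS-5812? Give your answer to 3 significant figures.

0.00807

Wien's law gives T ∝ 1/λ_max, so T_NMS-9929/T_NMS-5812 = λ_NMS-5812/λ_NMS-9929 = 135/559 = 0.2415.
Then L ∝ R²T⁴ gives L_NMS-9929/L_NMS-5812 = (1.54)² × (0.2415)⁴ = 2.372 × 0.003402 = 0.008067.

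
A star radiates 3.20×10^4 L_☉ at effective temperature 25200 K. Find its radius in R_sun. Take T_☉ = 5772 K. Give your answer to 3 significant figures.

R/R_☉ = √(L/L_☉) / (T/T_☉)² = √(3.20×10^4) / (4.366)²
       = 178.9 / 19.06 = 9.385.

9.38 R_sun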